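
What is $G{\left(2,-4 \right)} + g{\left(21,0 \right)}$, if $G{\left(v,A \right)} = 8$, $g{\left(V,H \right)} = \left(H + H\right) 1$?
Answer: $8$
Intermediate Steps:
$g{\left(V,H \right)} = 2 H$ ($g{\left(V,H \right)} = 2 H 1 = 2 H$)
$G{\left(2,-4 \right)} + g{\left(21,0 \right)} = 8 + 2 \cdot 0 = 8 + 0 = 8$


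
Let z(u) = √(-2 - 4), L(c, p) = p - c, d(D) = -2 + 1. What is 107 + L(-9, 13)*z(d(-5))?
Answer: 107 + 22*I*√6 ≈ 107.0 + 53.889*I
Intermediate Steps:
d(D) = -1
z(u) = I*√6 (z(u) = √(-6) = I*√6)
107 + L(-9, 13)*z(d(-5)) = 107 + (13 - 1*(-9))*(I*√6) = 107 + (13 + 9)*(I*√6) = 107 + 22*(I*√6) = 107 + 22*I*√6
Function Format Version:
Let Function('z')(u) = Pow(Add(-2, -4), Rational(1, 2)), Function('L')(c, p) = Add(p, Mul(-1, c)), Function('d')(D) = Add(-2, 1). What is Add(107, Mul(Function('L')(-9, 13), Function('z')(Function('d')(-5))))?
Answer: Add(107, Mul(22, I, Pow(6, Rational(1, 2)))) ≈ Add(107.00, Mul(53.889, I))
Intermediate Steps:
Function('d')(D) = -1
Function('z')(u) = Mul(I, Pow(6, Rational(1, 2))) (Function('z')(u) = Pow(-6, Rational(1, 2)) = Mul(I, Pow(6, Rational(1, 2))))
Add(107, Mul(Function('L')(-9, 13), Function('z')(Function('d')(-5)))) = Add(107, Mul(Add(13, Mul(-1, -9)), Mul(I, Pow(6, Rational(1, 2))))) = Add(107, Mul(Add(13, 9), Mul(I, Pow(6, Rational(1, 2))))) = Add(107, Mul(22, Mul(I, Pow(6, Rational(1, 2))))) = Add(107, Mul(22, I, Pow(6, Rational(1, 2))))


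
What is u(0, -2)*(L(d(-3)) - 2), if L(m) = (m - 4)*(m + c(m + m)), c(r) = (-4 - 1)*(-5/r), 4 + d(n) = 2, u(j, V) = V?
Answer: -95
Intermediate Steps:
d(n) = -2 (d(n) = -4 + 2 = -2)
c(r) = 25/r (c(r) = -(-25)/r = 25/r)
L(m) = (-4 + m)*(m + 25/(2*m)) (L(m) = (m - 4)*(m + 25/(m + m)) = (-4 + m)*(m + 25/((2*m))) = (-4 + m)*(m + 25*(1/(2*m))) = (-4 + m)*(m + 25/(2*m)))
u(0, -2)*(L(d(-3)) - 2) = -2*((25/2 + (-2)**2 - 50/(-2) - 4*(-2)) - 2) = -2*((25/2 + 4 - 50*(-1/2) + 8) - 2) = -2*((25/2 + 4 + 25 + 8) - 2) = -2*(99/2 - 2) = -2*95/2 = -95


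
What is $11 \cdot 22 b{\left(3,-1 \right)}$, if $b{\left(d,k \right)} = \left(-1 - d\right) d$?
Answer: $-2904$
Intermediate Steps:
$b{\left(d,k \right)} = d \left(-1 - d\right)$
$11 \cdot 22 b{\left(3,-1 \right)} = 11 \cdot 22 \left(\left(-1\right) 3 \left(1 + 3\right)\right) = 242 \left(\left(-1\right) 3 \cdot 4\right) = 242 \left(-12\right) = -2904$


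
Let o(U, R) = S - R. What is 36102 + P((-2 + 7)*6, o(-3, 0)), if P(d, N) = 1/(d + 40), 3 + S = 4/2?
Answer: 2527141/70 ≈ 36102.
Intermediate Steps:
S = -1 (S = -3 + 4/2 = -3 + 4*(½) = -3 + 2 = -1)
o(U, R) = -1 - R
P(d, N) = 1/(40 + d)
36102 + P((-2 + 7)*6, o(-3, 0)) = 36102 + 1/(40 + (-2 + 7)*6) = 36102 + 1/(40 + 5*6) = 36102 + 1/(40 + 30) = 36102 + 1/70 = 2527141/70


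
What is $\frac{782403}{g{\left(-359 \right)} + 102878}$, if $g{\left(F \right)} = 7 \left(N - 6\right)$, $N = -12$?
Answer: $\frac{782403}{102752} \approx 7.6145$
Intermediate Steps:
$g{\left(F \right)} = -126$ ($g{\left(F \right)} = 7 \left(-12 - 6\right) = 7 \left(-18\right) = -126$)
$\frac{782403}{g{\left(-359 \right)} + 102878} = \frac{782403}{-126 + 102878} = \frac{782403}{102752}$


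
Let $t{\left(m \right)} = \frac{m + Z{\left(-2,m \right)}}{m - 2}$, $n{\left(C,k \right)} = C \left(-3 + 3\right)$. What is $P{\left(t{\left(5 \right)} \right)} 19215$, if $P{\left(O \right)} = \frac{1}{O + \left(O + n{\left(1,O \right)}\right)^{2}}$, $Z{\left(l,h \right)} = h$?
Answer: $\frac{34587}{26} \approx 1330.3$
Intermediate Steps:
$n{\left(C,k \right)} = 0$ ($n{\left(C,k \right)} = C 0 = 0$)
$t{\left(m \right)} = \frac{2 m}{-2 + m}$ ($t{\left(m \right)} = \frac{m + m}{m - 2} = \frac{2 m}{-2 + m}$)
$P{\left(O \right)} = \frac{1}{O + O^{2}}$ ($P{\left(O \right)} = \frac{1}{O + \left(O + 0\right)^{2}} = \frac{1}{O + O^{2}}$)
$P{\left(t{\left(5 \right)} \right)} 19215 = \frac{1}{2 \cdot 5 \frac{1}{-2 + 5} \left(1 + 2 \cdot 5 \frac{1}{-2 + 5}\right)} 19215 = \frac{1}{2 \cdot 5 \cdot \frac{1}{3} \left(1 + 2 \cdot 5 \cdot \frac{1}{3}\right)} 19215 = \frac{1}{\frac{10}{3} \left(1 + \frac{10}{3}\right)} 19215 = \frac{3}{10 \cdot \frac{13}{3}} \cdot 19215 = \frac{3}{10} \cdot \frac{3}{13} \cdot 19215 = \frac{9}{130} \cdot 19215 = \frac{34587}{26}$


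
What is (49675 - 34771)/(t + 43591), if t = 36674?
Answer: 4968/26755 ≈ 0.18568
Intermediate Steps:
(49675 - 34771)/(t + 43591) = (49675 - 34771)/(36674 + 43591) = 14904/80265 = 14904*(1/80265) = 4968/26755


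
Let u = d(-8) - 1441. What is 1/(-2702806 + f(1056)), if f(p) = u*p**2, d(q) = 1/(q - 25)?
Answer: -1/1609647574 ≈ -6.2125e-10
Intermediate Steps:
d(q) = 1/(-25 + q)
u = -47554/33 (u = 1/(-25 - 8) - 1441 = 1/(-33) - 1441 = -1/33 - 1441 = -47554/33 ≈ -1441.0)
f(p) = -47554*p**2/33
1/(-2702806 + f(1056)) = 1/(-2702806 - 47554/33*1056**2) = 1/(-2702806 - 47554/33*1115136) = 1/(-2702806 - 1606944768) = 1/(-1609647574) = -1/1609647574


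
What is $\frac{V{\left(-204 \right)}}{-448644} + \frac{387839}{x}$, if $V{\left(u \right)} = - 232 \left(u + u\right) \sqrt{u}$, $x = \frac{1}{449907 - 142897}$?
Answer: $119070451390 - \frac{15776 i \sqrt{51}}{37387} \approx 1.1907 \cdot 10^{11} - 3.0134 i$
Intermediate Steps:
$x = \frac{1}{307010} \approx 3.2572 \cdot 10^{-6}$
$V{\left(u \right)} = - 464 u^{\frac{3}{2}}$ ($V{\left(u \right)} = - 232 \cdot 2 u \sqrt{u} = - 464 u \sqrt{u} = - 464 u^{\frac{3}{2}}$)
$\frac{V{\left(-204 \right)}}{-448644} + \frac{387839}{x} = \frac{\left(-464\right) \left(-204\right)^{\frac{3}{2}}}{-448644} + 387839 \frac{1}{\frac{1}{307010}} = - 464 \left(- 408 i \sqrt{51}\right) \left(- \frac{1}{448644}\right) + 387839 \cdot 307010 = 189312 i \sqrt{51} \left(- \frac{1}{448644}\right) + 119070451390 = - \frac{15776 i \sqrt{51}}{37387} + 119070451390 = 119070451390 - \frac{15776 i \sqrt{51}}{37387}$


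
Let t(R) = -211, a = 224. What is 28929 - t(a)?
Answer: 29140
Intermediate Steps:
28929 - t(a) = 28929 - 1*(-211) = 28929 + 211 = 29140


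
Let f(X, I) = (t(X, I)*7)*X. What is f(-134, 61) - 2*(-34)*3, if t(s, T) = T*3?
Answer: -171450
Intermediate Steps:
t(s, T) = 3*T
f(X, I) = 21*I*X (f(X, I) = ((3*I)*7)*X = (21*I)*X = 21*I*X)
f(-134, 61) - 2*(-34)*3 = 21*61*(-134) - 2*(-34)*3 = -171654 + 68*3 = -171654 + 204 = -171450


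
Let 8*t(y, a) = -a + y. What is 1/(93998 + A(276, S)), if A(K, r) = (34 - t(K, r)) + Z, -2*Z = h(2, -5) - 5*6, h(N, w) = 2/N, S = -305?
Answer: 8/751791 ≈ 1.0641e-5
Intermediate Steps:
t(y, a) = -a/8 + y/8 (t(y, a) = (-a + y)/8 = (y - a)/8 = -a/8 + y/8)
Z = 29/2 (Z = -(2/2 - 5*6)/2 = -(2*(½) - 30)/2 = -(1 - 30)/2 = -½*(-29) = 29/2 ≈ 14.500)
A(K, r) = 97/2 - K/8 + r/8 (A(K, r) = (34 - (-r/8 + K/8)) + 29/2 = (34 + (-K/8 + r/8)) + 29/2 = (34 - K/8 + r/8) + 29/2 = 97/2 - K/8 + r/8)
1/(93998 + A(276, S)) = 1/(93998 + (97/2 - ⅛*276 + (⅛)*(-305))) = 1/(93998 + (97/2 - 69/2 - 305/8)) = 1/(93998 - 193/8) = 1/(751791/8) = 8/751791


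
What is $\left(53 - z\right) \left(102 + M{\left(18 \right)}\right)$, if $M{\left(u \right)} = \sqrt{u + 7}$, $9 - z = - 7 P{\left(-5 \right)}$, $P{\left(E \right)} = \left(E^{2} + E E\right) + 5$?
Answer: $-36487$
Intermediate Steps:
$P{\left(E \right)} = 5 + 2 E^{2}$ ($P{\left(E \right)} = \left(E^{2} + E^{2}\right) + 5 = 2 E^{2} + 5 = 5 + 2 E^{2}$)
$z = 394$ ($z = 9 - - 7 \left(5 + 2 \left(-5\right)^{2}\right) = 9 - - 7 \left(5 + 2 \cdot 25\right) = 9 - - 7 \left(5 + 50\right) = 9 - \left(-7\right) 55 = 9 - -385 = 9 + 385 = 394$)
$M{\left(u \right)} = \sqrt{7 + u}$
$\left(53 - z\right) \left(102 + M{\left(18 \right)}\right) = \left(53 - 394\right) \left(102 + \sqrt{7 + 18}\right) = \left(53 - 394\right) \left(102 + \sqrt{25}\right) = - 341 \left(102 + 5\right) = \left(-341\right) 107 = -36487$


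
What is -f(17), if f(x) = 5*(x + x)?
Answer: -170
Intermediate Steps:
f(x) = 10*x (f(x) = 5*(2*x) = 10*x)
-f(17) = -10*17 = -1*170 = -170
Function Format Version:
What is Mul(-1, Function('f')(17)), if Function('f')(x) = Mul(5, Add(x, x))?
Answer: -170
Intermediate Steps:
Function('f')(x) = Mul(10, x) (Function('f')(x) = Mul(5, Mul(2, x)) = Mul(10, x))
Mul(-1, Function('f')(17)) = Mul(-1, Mul(10, 17)) = Mul(-1, 170) = -170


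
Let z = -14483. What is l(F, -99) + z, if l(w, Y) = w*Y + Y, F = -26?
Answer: -12008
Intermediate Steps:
l(w, Y) = Y + Y*w (l(w, Y) = Y*w + Y = Y + Y*w)
l(F, -99) + z = -99*(1 - 26) - 14483 = -99*(-25) - 14483 = 2475 - 14483 = -12008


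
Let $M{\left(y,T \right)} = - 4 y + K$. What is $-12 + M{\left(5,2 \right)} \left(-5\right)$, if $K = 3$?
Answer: $73$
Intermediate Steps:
$M{\left(y,T \right)} = 3 - 4 y$ ($M{\left(y,T \right)} = - 4 y + 3 = 3 - 4 y$)
$-12 + M{\left(5,2 \right)} \left(-5\right) = -12 + \left(3 - 20\right) \left(-5\right) = -12 - -85 = -12 + 85 = 73$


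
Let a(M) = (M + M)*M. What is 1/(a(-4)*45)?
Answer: 1/1440 ≈ 0.00069444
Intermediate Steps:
a(M) = 2*M**2 (a(M) = (2*M)*M = 2*M**2)
1/(a(-4)*45) = 1/((2*(-4)**2)*45) = 1/((2*16)*45) = 1/(32*45) = 1/1440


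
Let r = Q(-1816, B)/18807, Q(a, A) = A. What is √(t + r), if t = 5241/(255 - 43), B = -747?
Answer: √10899039993537/664514 ≈ 4.9681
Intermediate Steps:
r = -249/6269 (r = -747/18807 = -747*1/18807 = -249/6269 ≈ -0.039719)
t = 5241/212 ≈ 24.722
√(t + r) = √(5241/212 - 249/6269) = √(32803041/1329028) = √10899039993537/664514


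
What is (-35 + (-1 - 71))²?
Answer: 11449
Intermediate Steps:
(-35 + (-1 - 71))² = (-35 - 72)² = (-107)² = 11449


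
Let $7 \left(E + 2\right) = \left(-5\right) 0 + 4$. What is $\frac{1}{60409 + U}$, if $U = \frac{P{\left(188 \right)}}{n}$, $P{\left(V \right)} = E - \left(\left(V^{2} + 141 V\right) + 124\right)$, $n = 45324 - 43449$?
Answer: $\frac{4375}{264144761} \approx 1.6563 \cdot 10^{-5}$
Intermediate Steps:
$E = - \frac{10}{7}$ ($E = -2 + \frac{\left(-5\right) 0 + 4}{7} = -2 + \frac{0 + 4}{7} = -2 + \frac{1}{7} \cdot 4 = -2 + \frac{4}{7} = - \frac{10}{7} \approx -1.4286$)
$n = 1875$ ($n = 45324 - 43449 = 1875$)
$P{\left(V \right)} = - \frac{878}{7} - V^{2} - 141 V$ ($P{\left(V \right)} = - \frac{10}{7} - \left(\left(V^{2} + 141 V\right) + 124\right) = - \frac{10}{7} - \left(124 + V^{2} + 141 V\right) = - \frac{878}{7} - V^{2} - 141 V$)
$U = - \frac{144614}{4375}$ ($U = \frac{- \frac{878}{7} - 188^{2} - 26508}{1875} = \left(- \frac{878}{7} - 35344 - 26508\right) \frac{1}{1875} = \left(- \frac{433842}{7}\right) \frac{1}{1875} = - \frac{144614}{4375} \approx -33.055$)
$\frac{1}{60409 + U} = \frac{1}{60409 - \frac{144614}{4375}} = \frac{1}{\frac{264144761}{4375}} = \frac{4375}{264144761}$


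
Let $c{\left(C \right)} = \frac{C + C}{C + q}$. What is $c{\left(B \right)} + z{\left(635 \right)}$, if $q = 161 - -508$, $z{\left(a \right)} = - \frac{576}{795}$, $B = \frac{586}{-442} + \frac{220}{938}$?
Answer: $- \frac{6675868459}{9172719805} \approx -0.7278$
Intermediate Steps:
$B = - \frac{113107}{103649}$ ($B = 586 \left(- \frac{1}{442}\right) + 220 \cdot \frac{1}{938} = - \frac{293}{221} + \frac{110}{469} = - \frac{113107}{103649} \approx -1.0912$)
$z{\left(a \right)} = - \frac{192}{265}$ ($z{\left(a \right)} = \left(-576\right) \frac{1}{795} = - \frac{192}{265}$)
$q = 669$ ($q = 161 + 508 = 669$)
$c{\left(C \right)} = \frac{2 C}{669 + C}$ ($c{\left(C \right)} = \frac{C + C}{C + 669} = \frac{2 C}{669 + C}$)
$c{\left(B \right)} + z{\left(635 \right)} = 2 \left(- \frac{113107}{103649}\right) \frac{1}{669 - \frac{113107}{103649}} - \frac{192}{265} = 2 \left(- \frac{113107}{103649}\right) \frac{1}{\frac{69228074}{103649}} - \frac{192}{265} = 2 \left(- \frac{113107}{103649}\right) \frac{103649}{69228074} - \frac{192}{265} = - \frac{113107}{34614037} - \frac{192}{265} = - \frac{6675868459}{9172719805}$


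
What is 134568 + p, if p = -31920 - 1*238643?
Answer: -135995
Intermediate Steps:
p = -270563 (p = -31920 - 238643 = -270563)
134568 + p = 134568 - 270563 = -135995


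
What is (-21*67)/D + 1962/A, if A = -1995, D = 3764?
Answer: -3397311/2503060 ≈ -1.3573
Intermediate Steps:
(-21*67)/D + 1962/A = -21*67/3764 + 1962/(-1995) = -1407*1/3764 + 1962*(-1/1995) = -1407/3764 - 654/665 = -3397311/2503060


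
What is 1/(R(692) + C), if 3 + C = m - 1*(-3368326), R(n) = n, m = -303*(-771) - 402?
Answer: 1/3602226 ≈ 2.7761e-7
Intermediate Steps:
m = 233211 (m = 233613 - 402 = 233211)
C = 3601534 (C = -3 + (233211 - 1*(-3368326)) = -3 + (233211 + 3368326) = -3 + 3601537 = 3601534)
1/(R(692) + C) = 1/(692 + 3601534) = 1/3602226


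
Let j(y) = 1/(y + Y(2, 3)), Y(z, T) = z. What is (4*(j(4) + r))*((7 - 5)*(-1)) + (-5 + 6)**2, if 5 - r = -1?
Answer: -145/3 ≈ -48.333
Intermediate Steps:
r = 6 (r = 5 - 1*(-1) = 5 + 1 = 6)
j(y) = 1/(2 + y) (j(y) = 1/(y + 2) = 1/(2 + y))
(4*(j(4) + r))*((7 - 5)*(-1)) + (-5 + 6)**2 = (4*(1/(2 + 4) + 6))*((7 - 5)*(-1)) + (-5 + 6)**2 = (4*(1/6 + 6))*(2*(-1)) + 1**2 = (4*(1/6 + 6))*(-2) + 1 = (4*(37/6))*(-2) + 1 = (74/3)*(-2) + 1 = -148/3 + 1 = -145/3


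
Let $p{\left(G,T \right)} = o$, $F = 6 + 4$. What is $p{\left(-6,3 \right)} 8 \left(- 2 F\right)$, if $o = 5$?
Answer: $-800$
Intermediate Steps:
$F = 10$
$p{\left(G,T \right)} = 5$
$p{\left(-6,3 \right)} 8 \left(- 2 F\right) = 5 \cdot 8 \left(\left(-2\right) 10\right) = 40 \left(-20\right) = -800$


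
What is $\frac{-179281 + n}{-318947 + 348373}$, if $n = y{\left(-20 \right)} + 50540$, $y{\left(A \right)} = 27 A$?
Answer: $- \frac{129281}{29426} \approx -4.3934$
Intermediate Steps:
$n = 50000$ ($n = 27 \left(-20\right) + 50540 = -540 + 50540 = 50000$)
$\frac{-179281 + n}{-318947 + 348373} = \frac{-179281 + 50000}{-318947 + 348373} = - \frac{129281}{29426}$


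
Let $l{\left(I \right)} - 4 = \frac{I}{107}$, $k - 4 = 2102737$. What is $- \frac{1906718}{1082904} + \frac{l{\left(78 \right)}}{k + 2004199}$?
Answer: $- \frac{34912188720959}{19828088652180} \approx -1.7607$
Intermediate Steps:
$k = 2102741$ ($k = 4 + 2102737 = 2102741$)
$l{\left(I \right)} = 4 + \frac{I}{107}$
$- \frac{1906718}{1082904} + \frac{l{\left(78 \right)}}{k + 2004199} = - \frac{1906718}{1082904} + \frac{4 + \frac{1}{107} \cdot 78}{2102741 + 2004199} = \left(-1906718\right) \frac{1}{1082904} + \frac{4 + \frac{78}{107}}{4106940} = - \frac{953359}{541452} + \frac{506}{107} \cdot \frac{1}{4106940} = - \frac{953359}{541452} + \frac{253}{219721290} = - \frac{34912188720959}{19828088652180}$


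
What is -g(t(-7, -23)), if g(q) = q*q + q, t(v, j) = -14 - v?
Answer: -42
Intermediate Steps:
g(q) = q + q² (g(q) = q² + q = q + q²)
-g(t(-7, -23)) = -(-14 - 1*(-7))*(1 + (-14 - 1*(-7))) = -(-14 + 7)*(1 + (-14 + 7)) = -(-7)*(1 - 7) = -(-7)*(-6) = -1*42 = -42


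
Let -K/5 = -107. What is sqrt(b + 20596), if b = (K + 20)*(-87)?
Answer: I*sqrt(27689) ≈ 166.4*I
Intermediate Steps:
K = 535 (K = -5*(-107) = 535)
b = -48285 (b = (535 + 20)*(-87) = 555*(-87) = -48285)
sqrt(b + 20596) = sqrt(-48285 + 20596) = sqrt(-27689) = I*sqrt(27689)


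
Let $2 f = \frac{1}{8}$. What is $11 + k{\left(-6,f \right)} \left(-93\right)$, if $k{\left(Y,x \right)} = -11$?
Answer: $1034$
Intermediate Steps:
$f = \frac{1}{16}$ ($f = \frac{1}{2 \cdot 8} = \frac{1}{2} \cdot \frac{1}{8} = \frac{1}{16} \approx 0.0625$)
$11 + k{\left(-6,f \right)} \left(-93\right) = 11 - -1023 = 11 + 1023 = 1034$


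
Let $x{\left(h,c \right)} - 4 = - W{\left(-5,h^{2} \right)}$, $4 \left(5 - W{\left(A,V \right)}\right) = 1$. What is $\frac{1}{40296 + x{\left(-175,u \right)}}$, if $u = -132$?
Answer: $\frac{4}{161181} \approx 2.4817 \cdot 10^{-5}$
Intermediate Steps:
$W{\left(A,V \right)} = \frac{19}{4}$ ($W{\left(A,V \right)} = 5 - \frac{1}{4} = \frac{19}{4}$)
$x{\left(h,c \right)} = - \frac{3}{4}$ ($x{\left(h,c \right)} = 4 - \frac{19}{4} = - \frac{3}{4}$)
$\frac{1}{40296 + x{\left(-175,u \right)}} = \frac{1}{40296 - \frac{3}{4}} = \frac{1}{\frac{161181}{4}} = \frac{4}{161181}$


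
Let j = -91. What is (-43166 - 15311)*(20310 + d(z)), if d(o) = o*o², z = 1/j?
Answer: -894992064405293/753571 ≈ -1.1877e+9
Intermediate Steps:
z = -1/91 (z = 1/(-91) = -1/91 ≈ -0.010989)
d(o) = o³
(-43166 - 15311)*(20310 + d(z)) = (-43166 - 15311)*(20310 + (-1/91)³) = -58477*(20310 - 1/753571) = -58477*15305027009/753571 = -894992064405293/753571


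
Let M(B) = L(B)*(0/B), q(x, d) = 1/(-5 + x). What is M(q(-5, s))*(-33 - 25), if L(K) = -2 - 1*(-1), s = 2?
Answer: 0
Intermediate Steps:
L(K) = -1 (L(K) = -2 + 1 = -1)
M(B) = 0 (M(B) = -0/B = -1*0 = 0)
M(q(-5, s))*(-33 - 25) = 0*(-33 - 25) = 0*(-58) = 0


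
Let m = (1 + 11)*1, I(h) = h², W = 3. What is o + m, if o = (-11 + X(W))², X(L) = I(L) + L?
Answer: 13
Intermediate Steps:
X(L) = L + L² (X(L) = L² + L = L + L²)
m = 12 (m = 12*1 = 12)
o = 1 (o = (-11 + 3*(1 + 3))² = (-11 + 3*4)² = (-11 + 12)² = 1² = 1)
o + m = 1 + 12 = 13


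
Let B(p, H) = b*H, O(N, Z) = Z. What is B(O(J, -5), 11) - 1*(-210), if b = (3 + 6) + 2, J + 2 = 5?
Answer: 331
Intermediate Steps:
J = 3 (J = -2 + 5 = 3)
b = 11 (b = 9 + 2 = 11)
B(p, H) = 11*H
B(O(J, -5), 11) - 1*(-210) = 11*11 - 1*(-210) = 121 + 210 = 331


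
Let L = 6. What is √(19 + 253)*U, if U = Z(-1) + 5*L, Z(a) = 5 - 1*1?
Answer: 136*√17 ≈ 560.74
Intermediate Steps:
Z(a) = 4 (Z(a) = 5 - 1 = 4)
U = 34 (U = 4 + 5*6 = 4 + 30 = 34)
√(19 + 253)*U = √(19 + 253)*34 = √272*34 = (4*√17)*34 = 136*√17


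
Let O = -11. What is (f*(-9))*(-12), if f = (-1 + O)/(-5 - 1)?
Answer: 216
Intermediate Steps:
f = 2 (f = (-1 - 11)/(-5 - 1) = -12/(-6) = -12*(-⅙) = 2)
(f*(-9))*(-12) = (2*(-9))*(-12) = -18*(-12) = 216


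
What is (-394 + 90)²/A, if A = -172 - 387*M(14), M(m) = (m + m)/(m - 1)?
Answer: -3952/43 ≈ -91.907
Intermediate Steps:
M(m) = 2*m/(-1 + m) (M(m) = (2*m)/(-1 + m) = 2*m/(-1 + m))
A = -13072/13 (A = -172 - 774*14/(-1 + 14) = -172 - 774*14/13 = -172 - 387*28/13 = -172 - 10836/13 = -13072/13 ≈ -1005.5)
(-394 + 90)²/A = (-394 + 90)²/(-13072/13) = (-304)²*(-13/13072) = 92416*(-13/13072) = -3952/43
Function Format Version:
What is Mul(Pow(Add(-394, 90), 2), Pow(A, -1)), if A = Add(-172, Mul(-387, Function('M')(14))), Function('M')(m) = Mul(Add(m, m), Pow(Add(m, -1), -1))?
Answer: Rational(-3952, 43) ≈ -91.907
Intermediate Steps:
Function('M')(m) = Mul(2, m, Pow(Add(-1, m), -1)) (Function('M')(m) = Mul(Mul(2, m), Pow(Add(-1, m), -1)) = Mul(2, m, Pow(Add(-1, m), -1)))
A = Rational(-13072, 13) (A = Add(-172, Mul(-387, Mul(2, 14, Pow(Add(-1, 14), -1)))) = Add(-172, Mul(-387, Mul(2, 14, Pow(13, -1)))) = Add(-172, Mul(-387, Mul(2, 14, Rational(1, 13)))) = Add(-172, Mul(-387, Rational(28, 13))) = Add(-172, Rational(-10836, 13)) = Rational(-13072, 13) ≈ -1005.5)
Mul(Pow(Add(-394, 90), 2), Pow(A, -1)) = Mul(Pow(Add(-394, 90), 2), Pow(Rational(-13072, 13), -1)) = Mul(Pow(-304, 2), Rational(-13, 13072)) = Mul(92416, Rational(-13, 13072)) = Rational(-3952, 43)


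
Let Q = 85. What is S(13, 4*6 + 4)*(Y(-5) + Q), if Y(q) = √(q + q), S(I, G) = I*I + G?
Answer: 16745 + 197*I*√10 ≈ 16745.0 + 622.97*I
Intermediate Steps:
S(I, G) = G + I² (S(I, G) = I² + G = G + I²)
Y(q) = √2*√q (Y(q) = √(2*q) = √2*√q)
S(13, 4*6 + 4)*(Y(-5) + Q) = ((4*6 + 4) + 13²)*(√2*√(-5) + 85) = ((24 + 4) + 169)*(√2*(I*√5) + 85) = (28 + 169)*(I*√10 + 85) = 197*(85 + I*√10) = 16745 + 197*I*√10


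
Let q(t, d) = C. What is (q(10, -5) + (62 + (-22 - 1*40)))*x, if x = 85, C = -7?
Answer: -595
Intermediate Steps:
q(t, d) = -7
(q(10, -5) + (62 + (-22 - 1*40)))*x = (-7 + (62 + (-22 - 1*40)))*85 = (-7 + (62 + (-22 - 40)))*85 = (-7 + (62 - 62))*85 = (-7 + 0)*85 = -7*85 = -595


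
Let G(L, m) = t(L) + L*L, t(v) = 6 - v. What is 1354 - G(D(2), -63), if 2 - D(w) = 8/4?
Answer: 1348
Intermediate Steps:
D(w) = 0 (D(w) = 2 - 8/4 = 2 - 1*2 = 2 - 2 = 0)
G(L, m) = 6 + L² - L (G(L, m) = (6 - L) + L*L = (6 - L) + L² = 6 + L² - L)
1354 - G(D(2), -63) = 1354 - (6 + 0² - 1*0) = 1354 - (6 + 0 + 0) = 1354 - 1*6 = 1354 - 6 = 1348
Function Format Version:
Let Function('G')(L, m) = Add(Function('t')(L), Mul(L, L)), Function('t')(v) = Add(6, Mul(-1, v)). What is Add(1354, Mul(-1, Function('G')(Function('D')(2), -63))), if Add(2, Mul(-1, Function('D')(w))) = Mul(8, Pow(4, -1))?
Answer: 1348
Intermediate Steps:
Function('D')(w) = 0 (Function('D')(w) = Add(2, Mul(-1, Mul(8, Pow(4, -1)))) = Add(2, Mul(-1, Mul(8, Rational(1, 4)))) = Add(2, Mul(-1, 2)) = Add(2, -2) = 0)
Function('G')(L, m) = Add(6, Pow(L, 2), Mul(-1, L)) (Function('G')(L, m) = Add(Add(6, Mul(-1, L)), Mul(L, L)) = Add(Add(6, Mul(-1, L)), Pow(L, 2)) = Add(6, Pow(L, 2), Mul(-1, L)))
Add(1354, Mul(-1, Function('G')(Function('D')(2), -63))) = Add(1354, Mul(-1, Add(6, Pow(0, 2), Mul(-1, 0)))) = Add(1354, Mul(-1, Add(6, 0, 0))) = Add(1354, Mul(-1, 6)) = Add(1354, -6) = 1348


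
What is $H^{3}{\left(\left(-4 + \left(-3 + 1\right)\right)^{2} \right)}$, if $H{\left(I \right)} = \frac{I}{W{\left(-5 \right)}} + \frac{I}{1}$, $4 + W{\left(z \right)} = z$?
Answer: $32768$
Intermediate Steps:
$W{\left(z \right)} = -4 + z$
$H{\left(I \right)} = \frac{8 I}{9}$ ($H{\left(I \right)} = \frac{I}{-4 - 5} + \frac{I}{1} = \frac{I}{-9} + I 1 = I \left(- \frac{1}{9}\right) + I = - \frac{I}{9} + I = \frac{8 I}{9}$)
$H^{3}{\left(\left(-4 + \left(-3 + 1\right)\right)^{2} \right)} = \left(\frac{8 \left(-4 + \left(-3 + 1\right)\right)^{2}}{9}\right)^{3} = \left(\frac{8 \left(-4 - 2\right)^{2}}{9}\right)^{3} = \left(\frac{8 \left(-6\right)^{2}}{9}\right)^{3} = \left(\frac{8}{9} \cdot 36\right)^{3} = 32^{3} = 32768$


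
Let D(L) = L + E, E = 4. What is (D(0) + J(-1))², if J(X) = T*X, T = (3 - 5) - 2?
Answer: 64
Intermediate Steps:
T = -4 (T = -2 - 2 = -4)
J(X) = -4*X
D(L) = 4 + L (D(L) = L + 4 = 4 + L)
(D(0) + J(-1))² = ((4 + 0) - 4*(-1))² = (4 + 4)² = 8² = 64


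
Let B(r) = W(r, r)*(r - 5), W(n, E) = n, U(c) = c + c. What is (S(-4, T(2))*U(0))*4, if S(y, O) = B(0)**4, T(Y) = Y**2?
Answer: 0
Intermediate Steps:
U(c) = 2*c
B(r) = r*(-5 + r) (B(r) = r*(r - 5) = r*(-5 + r))
S(y, O) = 0 (S(y, O) = (0*(-5 + 0))**4 = (0*(-5))**4 = 0**4 = 0)
(S(-4, T(2))*U(0))*4 = (0*(2*0))*4 = (0*0)*4 = 0*4 = 0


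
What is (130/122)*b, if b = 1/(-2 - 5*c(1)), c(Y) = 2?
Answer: -65/732 ≈ -0.088798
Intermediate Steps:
b = -1/12 (b = 1/(-2 - 5*2) = 1/(-2 - 10) = 1/(-12) = -1/12 ≈ -0.083333)
(130/122)*b = (130/122)*(-1/12) = (130*(1/122))*(-1/12) = (65/61)*(-1/12) = -65/732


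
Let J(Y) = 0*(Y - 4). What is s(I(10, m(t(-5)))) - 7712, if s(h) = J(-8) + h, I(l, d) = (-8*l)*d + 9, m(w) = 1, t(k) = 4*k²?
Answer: -7783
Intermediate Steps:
I(l, d) = 9 - 8*d*l (I(l, d) = -8*d*l + 9 = 9 - 8*d*l)
J(Y) = 0 (J(Y) = 0*(-4 + Y) = 0)
s(h) = h (s(h) = 0 + h = h)
s(I(10, m(t(-5)))) - 7712 = (9 - 8*1*10) - 7712 = (9 - 80) - 7712 = -71 - 7712 = -7783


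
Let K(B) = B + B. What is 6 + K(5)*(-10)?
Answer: -94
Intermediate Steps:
K(B) = 2*B
6 + K(5)*(-10) = 6 + (2*5)*(-10) = 6 + 10*(-10) = 6 - 100 = -94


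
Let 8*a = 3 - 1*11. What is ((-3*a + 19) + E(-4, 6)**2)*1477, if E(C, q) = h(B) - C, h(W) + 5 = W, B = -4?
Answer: 69419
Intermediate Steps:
h(W) = -5 + W
E(C, q) = -9 - C (E(C, q) = (-5 - 4) - C = -9 - C)
a = -1 (a = (3 - 1*11)/8 = (3 - 11)/8 = (1/8)*(-8) = -1)
((-3*a + 19) + E(-4, 6)**2)*1477 = ((-3*(-1) + 19) + (-9 - 1*(-4))**2)*1477 = ((3 + 19) + (-9 + 4)**2)*1477 = (22 + (-5)**2)*1477 = (22 + 25)*1477 = 47*1477 = 69419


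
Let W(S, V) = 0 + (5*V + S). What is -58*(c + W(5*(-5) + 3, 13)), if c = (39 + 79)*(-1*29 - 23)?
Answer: 353394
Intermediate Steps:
c = -6136 (c = 118*(-29 - 23) = 118*(-52) = -6136)
W(S, V) = S + 5*V (W(S, V) = 0 + (S + 5*V) = S + 5*V)
-58*(c + W(5*(-5) + 3, 13)) = -58*(-6136 + ((5*(-5) + 3) + 5*13)) = -58*(-6136 + ((-25 + 3) + 65)) = -58*(-6136 + (-22 + 65)) = -58*(-6136 + 43) = -58*(-6093) = 353394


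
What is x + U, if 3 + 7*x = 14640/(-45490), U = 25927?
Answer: 825578350/31843 ≈ 25927.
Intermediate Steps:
x = -15111/31843 (x = -3/7 + (14640/(-45490))/7 = -3/7 + (14640*(-1/45490))/7 = -3/7 + (⅐)*(-1464/4549) = -3/7 - 1464/31843 = -15111/31843 ≈ -0.47455)
x + U = -15111/31843 + 25927 = 825578350/31843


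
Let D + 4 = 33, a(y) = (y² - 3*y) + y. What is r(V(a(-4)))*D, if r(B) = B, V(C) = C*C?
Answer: 16704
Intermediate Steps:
a(y) = y² - 2*y
V(C) = C²
D = 29 (D = -4 + 33 = 29)
r(V(a(-4)))*D = (-4*(-2 - 4))²*29 = (-4*(-6))²*29 = 24²*29 = 576*29 = 16704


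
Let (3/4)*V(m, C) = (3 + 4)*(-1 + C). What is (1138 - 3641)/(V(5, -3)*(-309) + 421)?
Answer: -2503/11957 ≈ -0.20933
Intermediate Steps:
V(m, C) = -28/3 + 28*C/3 (V(m, C) = 4*((3 + 4)*(-1 + C))/3 = 4*(7*(-1 + C))/3 = 4*(-7 + 7*C)/3 = -28/3 + 28*C/3)
(1138 - 3641)/(V(5, -3)*(-309) + 421) = (1138 - 3641)/((-28/3 + (28/3)*(-3))*(-309) + 421) = -2503/((-28/3 - 28)*(-309) + 421) = -2503/(-112/3*(-309) + 421) = -2503/(11536 + 421) = -2503/11957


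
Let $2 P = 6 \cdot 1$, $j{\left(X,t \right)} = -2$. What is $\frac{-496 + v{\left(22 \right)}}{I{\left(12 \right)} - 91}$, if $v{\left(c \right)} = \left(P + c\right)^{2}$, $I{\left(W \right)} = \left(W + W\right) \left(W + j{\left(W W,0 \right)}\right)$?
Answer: $\frac{129}{149} \approx 0.86577$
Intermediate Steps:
$P = 3$ ($P = \frac{6 \cdot 1}{2} = \frac{1}{2} \cdot 6 = 3$)
$I{\left(W \right)} = 2 W \left(-2 + W\right)$ ($I{\left(W \right)} = \left(W + W\right) \left(W - 2\right) = 2 W \left(-2 + W\right)$)
$v{\left(c \right)} = \left(3 + c\right)^{2}$
$\frac{-496 + v{\left(22 \right)}}{I{\left(12 \right)} - 91} = \frac{-496 + \left(3 + 22\right)^{2}}{2 \cdot 12 \left(-2 + 12\right) - 91} = \frac{-496 + 25^{2}}{2 \cdot 12 \cdot 10 - 91} = \frac{-496 + 625}{240 - 91} = \frac{129}{149}$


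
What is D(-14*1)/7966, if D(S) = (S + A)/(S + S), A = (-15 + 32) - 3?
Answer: 0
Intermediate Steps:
A = 14 (A = 17 - 3 = 14)
D(S) = (14 + S)/(2*S) (D(S) = (S + 14)/(S + S) = (14 + S)/((2*S)) = (14 + S)*(1/(2*S)) = (14 + S)/(2*S))
D(-14*1)/7966 = ((14 - 14*1)/(2*((-14*1))))/7966 = ((1/2)*(14 - 14)/(-14))*(1/7966) = ((1/2)*(-1/14)*0)*(1/7966) = 0*(1/7966) = 0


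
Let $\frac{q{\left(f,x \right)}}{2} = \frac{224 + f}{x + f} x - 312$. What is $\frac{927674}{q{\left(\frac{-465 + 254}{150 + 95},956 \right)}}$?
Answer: $- \frac{36180677511}{6915748} \approx -5231.6$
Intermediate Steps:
$q{\left(f,x \right)} = -624 + \frac{2 x \left(224 + f\right)}{f + x}$ ($q{\left(f,x \right)} = 2 \left(\frac{224 + f}{x + f} x - 312\right) = 2 \left(\frac{224 + f}{f + x} x - 312\right) = 2 \left(\frac{x \left(224 + f\right)}{f + x} - 312\right) = 2 \left(-312 + \frac{x \left(224 + f\right)}{f + x}\right) = -624 + \frac{2 x \left(224 + f\right)}{f + x}$)
$\frac{927674}{q{\left(\frac{-465 + 254}{150 + 95},956 \right)}} = \frac{927674}{2 \frac{1}{\frac{-465 + 254}{150 + 95} + 956} \left(- 312 \frac{-465 + 254}{150 + 95} - 84128 + \frac{-465 + 254}{150 + 95} \cdot 956\right)} = \frac{927674}{2 \frac{1}{- \frac{211}{245} + 956} \left(- 312 \left(- \frac{211}{245}\right) - 84128 + - \frac{211}{245} \cdot 956\right)} = \frac{927674}{2 \frac{1}{\left(-211\right) \frac{1}{245} + 956} \left(- 312 \left(\left(-211\right) \frac{1}{245}\right) - 84128 + \left(-211\right) \frac{1}{245} \cdot 956\right)} = \frac{927674}{2 \frac{1}{- \frac{211}{245} + 956} \left(\left(-312\right) \left(- \frac{211}{245}\right) - 84128 - \frac{201716}{245}\right)} = \frac{927674}{2 \frac{1}{\frac{234009}{245}} \left(\frac{65832}{245} - 84128 - \frac{201716}{245}\right)} = \frac{927674}{2 \cdot \frac{245}{234009} \left(- \frac{2963892}{35}\right)} = \frac{927674}{- \frac{13831496}{78003}} = 927674 \left(- \frac{78003}{13831496}\right) = - \frac{36180677511}{6915748}$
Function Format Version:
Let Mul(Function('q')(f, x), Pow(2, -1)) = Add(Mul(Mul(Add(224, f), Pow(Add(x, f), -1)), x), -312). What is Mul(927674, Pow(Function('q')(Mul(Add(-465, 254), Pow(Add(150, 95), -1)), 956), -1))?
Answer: Rational(-36180677511, 6915748) ≈ -5231.6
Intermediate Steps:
Function('q')(f, x) = Add(-624, Mul(2, x, Pow(Add(f, x), -1), Add(224, f))) (Function('q')(f, x) = Mul(2, Add(Mul(Mul(Add(224, f), Pow(Add(x, f), -1)), x), -312)) = Mul(2, Add(Mul(Mul(Add(224, f), Pow(Add(f, x), -1)), x), -312)) = Mul(2, Add(Mul(Mul(Pow(Add(f, x), -1), Add(224, f)), x), -312)) = Mul(2, Add(Mul(x, Pow(Add(f, x), -1), Add(224, f)), -312)) = Mul(2, Add(-312, Mul(x, Pow(Add(f, x), -1), Add(224, f)))) = Add(-624, Mul(2, x, Pow(Add(f, x), -1), Add(224, f))))
Mul(927674, Pow(Function('q')(Mul(Add(-465, 254), Pow(Add(150, 95), -1)), 956), -1)) = Mul(927674, Pow(Mul(2, Pow(Add(Mul(Add(-465, 254), Pow(Add(150, 95), -1)), 956), -1), Add(Mul(-312, Mul(Add(-465, 254), Pow(Add(150, 95), -1))), Mul(-88, 956), Mul(Mul(Add(-465, 254), Pow(Add(150, 95), -1)), 956))), -1)) = Mul(927674, Pow(Mul(2, Pow(Add(Mul(-211, Pow(245, -1)), 956), -1), Add(Mul(-312, Mul(-211, Pow(245, -1))), -84128, Mul(Mul(-211, Pow(245, -1)), 956))), -1)) = Mul(927674, Pow(Mul(2, Pow(Add(Mul(-211, Rational(1, 245)), 956), -1), Add(Mul(-312, Mul(-211, Rational(1, 245))), -84128, Mul(Mul(-211, Rational(1, 245)), 956))), -1)) = Mul(927674, Pow(Mul(2, Pow(Add(Rational(-211, 245), 956), -1), Add(Mul(-312, Rational(-211, 245)), -84128, Mul(Rational(-211, 245), 956))), -1)) = Mul(927674, Pow(Mul(2, Pow(Rational(234009, 245), -1), Add(Rational(65832, 245), -84128, Rational(-201716, 245))), -1)) = Mul(927674, Pow(Mul(2, Rational(245, 234009), Rational(-2963892, 35)), -1)) = Mul(927674, Pow(Rational(-13831496, 78003), -1)) = Mul(927674, Rational(-78003, 13831496)) = Rational(-36180677511, 6915748)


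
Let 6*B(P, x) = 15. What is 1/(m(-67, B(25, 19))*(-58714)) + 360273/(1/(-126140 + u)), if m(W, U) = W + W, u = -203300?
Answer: -933801381438933119/7867676 ≈ -1.1869e+11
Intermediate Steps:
B(P, x) = 5/2 (B(P, x) = (⅙)*15 = 5/2)
m(W, U) = 2*W
1/(m(-67, B(25, 19))*(-58714)) + 360273/(1/(-126140 + u)) = 1/((2*(-67))*(-58714)) + 360273/(1/(-126140 - 203300)) = -1/58714/(-134) + 360273/(1/(-329440)) = -1/134*(-1/58714) + 360273/(-1/329440) = 1/7867676 + 360273*(-329440) = 1/7867676 - 118688337120 = -933801381438933119/7867676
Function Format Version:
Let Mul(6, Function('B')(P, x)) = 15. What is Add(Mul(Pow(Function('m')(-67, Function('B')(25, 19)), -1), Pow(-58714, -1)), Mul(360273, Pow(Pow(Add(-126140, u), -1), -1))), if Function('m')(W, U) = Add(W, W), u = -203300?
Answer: Rational(-933801381438933119, 7867676) ≈ -1.1869e+11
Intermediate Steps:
Function('B')(P, x) = Rational(5, 2) (Function('B')(P, x) = Mul(Rational(1, 6), 15) = Rational(5, 2))
Function('m')(W, U) = Mul(2, W)
Add(Mul(Pow(Function('m')(-67, Function('B')(25, 19)), -1), Pow(-58714, -1)), Mul(360273, Pow(Pow(Add(-126140, u), -1), -1))) = Add(Mul(Pow(Mul(2, -67), -1), Pow(-58714, -1)), Mul(360273, Pow(Pow(Add(-126140, -203300), -1), -1))) = Add(Mul(Pow(-134, -1), Rational(-1, 58714)), Mul(360273, Pow(Pow(-329440, -1), -1))) = Add(Mul(Rational(-1, 134), Rational(-1, 58714)), Mul(360273, Pow(Rational(-1, 329440), -1))) = Add(Rational(1, 7867676), Mul(360273, -329440)) = Add(Rational(1, 7867676), -118688337120) = Rational(-933801381438933119, 7867676)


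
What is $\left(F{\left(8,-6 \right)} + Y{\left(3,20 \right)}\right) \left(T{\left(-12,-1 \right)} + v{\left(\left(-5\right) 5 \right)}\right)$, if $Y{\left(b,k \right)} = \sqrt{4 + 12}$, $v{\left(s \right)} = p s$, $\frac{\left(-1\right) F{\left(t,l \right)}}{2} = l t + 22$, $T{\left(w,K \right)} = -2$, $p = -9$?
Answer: $12488$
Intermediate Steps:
$F{\left(t,l \right)} = -44 - 2 l t$ ($F{\left(t,l \right)} = - 2 \left(l t + 22\right) = - 2 \left(22 + l t\right) = -44 - 2 l t$)
$v{\left(s \right)} = - 9 s$
$Y{\left(b,k \right)} = 4$ ($Y{\left(b,k \right)} = \sqrt{16} = 4$)
$\left(F{\left(8,-6 \right)} + Y{\left(3,20 \right)}\right) \left(T{\left(-12,-1 \right)} + v{\left(\left(-5\right) 5 \right)}\right) = \left(\left(-44 - \left(-12\right) 8\right) + 4\right) \left(-2 - 9 \left(\left(-5\right) 5\right)\right) = \left(\left(-44 + 96\right) + 4\right) \left(-2 - -225\right) = \left(52 + 4\right) \left(-2 + 225\right) = 56 \cdot 223 = 12488$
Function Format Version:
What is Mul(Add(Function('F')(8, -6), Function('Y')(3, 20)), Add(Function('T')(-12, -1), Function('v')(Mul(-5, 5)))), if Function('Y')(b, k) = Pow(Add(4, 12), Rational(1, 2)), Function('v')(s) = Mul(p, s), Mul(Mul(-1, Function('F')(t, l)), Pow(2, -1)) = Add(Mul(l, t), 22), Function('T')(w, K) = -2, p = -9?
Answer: 12488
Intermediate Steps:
Function('F')(t, l) = Add(-44, Mul(-2, l, t)) (Function('F')(t, l) = Mul(-2, Add(Mul(l, t), 22)) = Mul(-2, Add(22, Mul(l, t))) = Add(-44, Mul(-2, l, t)))
Function('v')(s) = Mul(-9, s)
Function('Y')(b, k) = 4 (Function('Y')(b, k) = Pow(16, Rational(1, 2)) = 4)
Mul(Add(Function('F')(8, -6), Function('Y')(3, 20)), Add(Function('T')(-12, -1), Function('v')(Mul(-5, 5)))) = Mul(Add(Add(-44, Mul(-2, -6, 8)), 4), Add(-2, Mul(-9, Mul(-5, 5)))) = Mul(Add(Add(-44, 96), 4), Add(-2, Mul(-9, -25))) = Mul(Add(52, 4), Add(-2, 225)) = Mul(56, 223) = 12488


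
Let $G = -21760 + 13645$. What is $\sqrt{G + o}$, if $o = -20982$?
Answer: $3 i \sqrt{3233} \approx 170.58 i$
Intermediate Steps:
$G = -8115$
$\sqrt{G + o} = \sqrt{-8115 - 20982} = \sqrt{-29097} = 3 i \sqrt{3233}$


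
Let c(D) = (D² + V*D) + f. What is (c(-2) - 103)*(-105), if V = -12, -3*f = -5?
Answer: 7700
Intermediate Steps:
f = 5/3 (f = -⅓*(-5) = 5/3 ≈ 1.6667)
c(D) = 5/3 + D² - 12*D (c(D) = (D² - 12*D) + 5/3 = 5/3 + D² - 12*D)
(c(-2) - 103)*(-105) = ((5/3 + (-2)² - 12*(-2)) - 103)*(-105) = ((5/3 + 4 + 24) - 103)*(-105) = (89/3 - 103)*(-105) = -220/3*(-105) = 7700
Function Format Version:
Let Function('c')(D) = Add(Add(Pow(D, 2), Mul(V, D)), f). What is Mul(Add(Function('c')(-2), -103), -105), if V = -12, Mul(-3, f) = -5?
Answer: 7700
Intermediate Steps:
f = Rational(5, 3) (f = Mul(Rational(-1, 3), -5) = Rational(5, 3) ≈ 1.6667)
Function('c')(D) = Add(Rational(5, 3), Pow(D, 2), Mul(-12, D)) (Function('c')(D) = Add(Add(Pow(D, 2), Mul(-12, D)), Rational(5, 3)) = Add(Rational(5, 3), Pow(D, 2), Mul(-12, D)))
Mul(Add(Function('c')(-2), -103), -105) = Mul(Add(Add(Rational(5, 3), Pow(-2, 2), Mul(-12, -2)), -103), -105) = Mul(Add(Add(Rational(5, 3), 4, 24), -103), -105) = Mul(Add(Rational(89, 3), -103), -105) = Mul(Rational(-220, 3), -105) = 7700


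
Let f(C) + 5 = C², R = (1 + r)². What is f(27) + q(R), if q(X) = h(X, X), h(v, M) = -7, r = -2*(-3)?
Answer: 717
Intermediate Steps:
r = 6
R = 49 (R = (1 + 6)² = 7² = 49)
f(C) = -5 + C²
q(X) = -7
f(27) + q(R) = (-5 + 27²) - 7 = (-5 + 729) - 7 = 724 - 7 = 717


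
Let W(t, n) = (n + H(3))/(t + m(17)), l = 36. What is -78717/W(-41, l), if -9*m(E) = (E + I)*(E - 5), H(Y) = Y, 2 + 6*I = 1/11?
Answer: 54760793/429 ≈ 1.2765e+5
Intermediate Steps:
I = -7/22 (I = -⅓ + (⅙)/11 = -⅓ + (⅙)*(1/11) = -⅓ + 1/66 = -7/22 ≈ -0.31818)
m(E) = -(-5 + E)*(-7/22 + E)/9 (m(E) = -(E - 7/22)*(E - 5)/9 = -(-7/22 + E)*(-5 + E)/9 = -(-5 + E)*(-7/22 + E)/9)
W(t, n) = (3 + n)/(-734/33 + t) (W(t, n) = (n + 3)/(t + (-35/198 - ⅑*17² + (13/22)*17)) = (3 + n)/(t + (-35/198 - ⅑*289 + 221/22)) = (3 + n)/(t + (-35/198 - 289/9 + 221/22)) = (3 + n)/(t - 734/33) = (3 + n)/(-734/33 + t))
-78717/W(-41, l) = -78717*(-734 + 33*(-41))/(33*(3 + 36)) = -78717/(33*39/(-734 - 1353)) = -78717/(33*39/(-2087)) = -78717/(33*(-1/2087)*39) = -78717/(-1287/2087) = -78717*(-2087/1287) = 54760793/429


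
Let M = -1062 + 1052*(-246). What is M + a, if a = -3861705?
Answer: -4121559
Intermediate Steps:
M = -259854 (M = -1062 - 258792 = -259854)
M + a = -259854 - 3861705 = -4121559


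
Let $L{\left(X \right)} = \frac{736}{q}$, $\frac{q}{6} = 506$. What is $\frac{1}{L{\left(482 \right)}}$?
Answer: $\frac{33}{8} \approx 4.125$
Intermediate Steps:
$q = 3036$ ($q = 6 \cdot 506 = 3036$)
$L{\left(X \right)} = \frac{8}{33}$ ($L{\left(X \right)} = \frac{736}{3036} = 736 \cdot \frac{1}{3036} = \frac{8}{33}$)
$\frac{1}{L{\left(482 \right)}} = \frac{1}{\frac{8}{33}} = \frac{33}{8}$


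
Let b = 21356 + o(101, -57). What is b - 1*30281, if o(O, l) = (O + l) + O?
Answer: -8780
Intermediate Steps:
o(O, l) = l + 2*O
b = 21501 (b = 21356 + (-57 + 2*101) = 21356 + (-57 + 202) = 21356 + 145 = 21501)
b - 1*30281 = 21501 - 1*30281 = 21501 - 30281 = -8780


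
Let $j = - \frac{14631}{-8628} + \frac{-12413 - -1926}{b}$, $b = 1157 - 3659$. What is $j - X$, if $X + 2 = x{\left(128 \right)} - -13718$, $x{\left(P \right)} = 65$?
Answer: $- \frac{49561147723}{3597876} \approx -13775.0$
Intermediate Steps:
$X = 13781$ ($X = -2 + \left(65 - -13718\right) = -2 + \left(65 + 13718\right) = -2 + 13783 = 13781$)
$b = -2502$
$j = \frac{21181433}{3597876}$ ($j = - \frac{14631}{-8628} + \frac{-12413 - -1926}{-2502} = \left(-14631\right) \left(- \frac{1}{8628}\right) + \left(-12413 + 1926\right) \left(- \frac{1}{2502}\right) = \frac{4877}{2876} - - \frac{10487}{2502} = \frac{4877}{2876} + \frac{10487}{2502} = \frac{21181433}{3597876} \approx 5.8872$)
$j - X = \frac{21181433}{3597876} - 13781 = - \frac{49561147723}{3597876}$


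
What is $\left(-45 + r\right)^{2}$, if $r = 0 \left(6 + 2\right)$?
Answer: $2025$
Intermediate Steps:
$r = 0$ ($r = 0 \cdot 8 = 0$)
$\left(-45 + r\right)^{2} = \left(-45 + 0\right)^{2} = \left(-45\right)^{2} = 2025$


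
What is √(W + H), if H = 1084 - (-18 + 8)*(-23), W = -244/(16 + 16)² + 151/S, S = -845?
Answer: √923235395/1040 ≈ 29.216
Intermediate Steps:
W = -90201/216320 (W = -244/(16 + 16)² + 151/(-845) = -244/(32²) + 151*(-1/845) = -244/1024 - 151/845 = -244*1/1024 - 151/845 = -61/256 - 151/845 = -90201/216320 ≈ -0.41698)
H = 854 (H = 1084 - (-10)*(-23) = 1084 - 1*230 = 1084 - 230 = 854)
√(W + H) = √(-90201/216320 + 854) = √(184647079/216320) = √923235395/1040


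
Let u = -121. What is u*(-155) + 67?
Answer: 18822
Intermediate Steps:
u*(-155) + 67 = -121*(-155) + 67 = 18755 + 67 = 18822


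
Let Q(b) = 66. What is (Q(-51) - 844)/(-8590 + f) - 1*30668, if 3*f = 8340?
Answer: -89090151/2905 ≈ -30668.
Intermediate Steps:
f = 2780 (f = (1/3)*8340 = 2780)
(Q(-51) - 844)/(-8590 + f) - 1*30668 = (66 - 844)/(-8590 + 2780) - 1*30668 = -778/(-5810) - 30668 = -778*(-1/5810) - 30668 = 389/2905 - 30668 = -89090151/2905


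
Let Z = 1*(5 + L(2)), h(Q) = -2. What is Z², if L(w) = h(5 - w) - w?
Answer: 1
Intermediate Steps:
L(w) = -2 - w
Z = 1 (Z = 1*(5 + (-2 - 1*2)) = 1*(5 + (-2 - 2)) = 1*(5 - 4) = 1*1 = 1)
Z² = 1² = 1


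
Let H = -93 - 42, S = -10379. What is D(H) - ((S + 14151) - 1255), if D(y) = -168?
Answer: -2685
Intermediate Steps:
H = -135
D(H) - ((S + 14151) - 1255) = -168 - ((-10379 + 14151) - 1255) = -168 - (3772 - 1255) = -168 - 1*2517 = -168 - 2517 = -2685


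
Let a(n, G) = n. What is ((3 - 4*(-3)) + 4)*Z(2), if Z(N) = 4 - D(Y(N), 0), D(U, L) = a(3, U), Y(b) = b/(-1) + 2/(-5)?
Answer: 19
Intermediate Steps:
Y(b) = -2/5 - b (Y(b) = b*(-1) + 2*(-1/5) = -b - 2/5 = -2/5 - b)
D(U, L) = 3
Z(N) = 1 (Z(N) = 4 - 1*3 = 4 - 3 = 1)
((3 - 4*(-3)) + 4)*Z(2) = ((3 - 4*(-3)) + 4)*1 = ((3 + 12) + 4)*1 = (15 + 4)*1 = 19*1 = 19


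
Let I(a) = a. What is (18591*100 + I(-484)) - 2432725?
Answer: -574109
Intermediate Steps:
(18591*100 + I(-484)) - 2432725 = (18591*100 - 484) - 2432725 = (1859100 - 484) - 2432725 = 1858616 - 2432725 = -574109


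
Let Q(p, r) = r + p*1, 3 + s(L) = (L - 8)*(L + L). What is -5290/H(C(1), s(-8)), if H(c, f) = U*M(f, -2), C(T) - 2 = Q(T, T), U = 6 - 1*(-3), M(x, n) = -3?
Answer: 5290/27 ≈ 195.93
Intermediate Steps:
U = 9 (U = 6 + 3 = 9)
s(L) = -3 + 2*L*(-8 + L) (s(L) = -3 + (L - 8)*(L + L) = -3 + (-8 + L)*(2*L) = -3 + 2*L*(-8 + L))
Q(p, r) = p + r (Q(p, r) = r + p = p + r)
C(T) = 2 + 2*T (C(T) = 2 + (T + T) = 2 + 2*T)
H(c, f) = -27 (H(c, f) = 9*(-3) = -27)
-5290/H(C(1), s(-8)) = -5290/(-27) = -5290*(-1/27) = 5290/27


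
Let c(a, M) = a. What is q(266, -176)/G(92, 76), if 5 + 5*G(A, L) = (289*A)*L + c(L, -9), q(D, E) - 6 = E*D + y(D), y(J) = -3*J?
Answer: -238040/2020759 ≈ -0.11780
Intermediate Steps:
q(D, E) = 6 - 3*D + D*E (q(D, E) = 6 + (E*D - 3*D) = 6 + (D*E - 3*D) = 6 + (-3*D + D*E) = 6 - 3*D + D*E)
G(A, L) = -1 + L/5 + 289*A*L/5 (G(A, L) = -1 + ((289*A)*L + L)/5 = -1 + (289*A*L + L)/5 = -1 + (L + 289*A*L)/5 = -1 + (L/5 + 289*A*L/5) = -1 + L/5 + 289*A*L/5)
q(266, -176)/G(92, 76) = (6 - 3*266 + 266*(-176))/(-1 + (⅕)*76 + (289/5)*92*76) = (6 - 798 - 46816)/(-1 + 76/5 + 2020688/5) = -47608/2020759/5 = -47608*5/2020759 = -238040/2020759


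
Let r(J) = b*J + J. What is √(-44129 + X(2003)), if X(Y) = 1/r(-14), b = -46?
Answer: I*√1946088830/210 ≈ 210.07*I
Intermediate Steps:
r(J) = -45*J (r(J) = -46*J + J = -45*J)
X(Y) = 1/630 (X(Y) = 1/(-45*(-14)) = 1/630)
√(-44129 + X(2003)) = √(-44129 + 1/630) = √(-27801269/630) = I*√1946088830/210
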